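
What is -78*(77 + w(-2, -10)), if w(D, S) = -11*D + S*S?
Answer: -15522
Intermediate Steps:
w(D, S) = S**2 - 11*D (w(D, S) = -11*D + S**2 = S**2 - 11*D)
-78*(77 + w(-2, -10)) = -78*(77 + ((-10)**2 - 11*(-2))) = -78*(77 + (100 + 22)) = -78*(77 + 122) = -78*199 = -15522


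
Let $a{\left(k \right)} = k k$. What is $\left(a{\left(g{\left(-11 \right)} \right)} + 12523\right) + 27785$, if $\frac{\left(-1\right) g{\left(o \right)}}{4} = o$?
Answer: $42244$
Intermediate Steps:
$g{\left(o \right)} = - 4 o$
$a{\left(k \right)} = k^{2}$
$\left(a{\left(g{\left(-11 \right)} \right)} + 12523\right) + 27785 = \left(\left(\left(-4\right) \left(-11\right)\right)^{2} + 12523\right) + 27785 = \left(44^{2} + 12523\right) + 27785 = \left(1936 + 12523\right) + 27785 = 14459 + 27785 = 42244$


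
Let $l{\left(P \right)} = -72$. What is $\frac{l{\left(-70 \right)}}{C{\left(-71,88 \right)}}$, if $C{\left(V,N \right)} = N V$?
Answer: $\frac{9}{781} \approx 0.011524$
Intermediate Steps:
$\frac{l{\left(-70 \right)}}{C{\left(-71,88 \right)}} = - \frac{72}{88 \left(-71\right)} = - \frac{72}{-6248} = \left(-72\right) \left(- \frac{1}{6248}\right) = \frac{9}{781}$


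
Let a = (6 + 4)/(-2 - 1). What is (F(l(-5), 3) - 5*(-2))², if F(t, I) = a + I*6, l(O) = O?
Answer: 5476/9 ≈ 608.44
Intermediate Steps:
a = -10/3 (a = 10/(-3) = 10*(-⅓) = -10/3 ≈ -3.3333)
F(t, I) = -10/3 + 6*I (F(t, I) = -10/3 + I*6 = -10/3 + 6*I)
(F(l(-5), 3) - 5*(-2))² = ((-10/3 + 6*3) - 5*(-2))² = ((-10/3 + 18) + 10)² = (44/3 + 10)² = (74/3)² = 5476/9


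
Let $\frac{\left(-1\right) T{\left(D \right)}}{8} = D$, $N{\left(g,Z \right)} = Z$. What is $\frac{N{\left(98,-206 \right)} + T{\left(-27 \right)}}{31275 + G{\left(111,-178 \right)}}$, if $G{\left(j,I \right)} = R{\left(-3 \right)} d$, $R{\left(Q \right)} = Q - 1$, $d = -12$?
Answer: $\frac{10}{31323} \approx 0.00031925$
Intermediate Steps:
$R{\left(Q \right)} = -1 + Q$
$T{\left(D \right)} = - 8 D$
$G{\left(j,I \right)} = 48$ ($G{\left(j,I \right)} = \left(-1 - 3\right) \left(-12\right) = \left(-4\right) \left(-12\right) = 48$)
$\frac{N{\left(98,-206 \right)} + T{\left(-27 \right)}}{31275 + G{\left(111,-178 \right)}} = \frac{-206 - -216}{31275 + 48} = \frac{-206 + 216}{31323} = 10 \cdot \frac{1}{31323} = \frac{10}{31323}$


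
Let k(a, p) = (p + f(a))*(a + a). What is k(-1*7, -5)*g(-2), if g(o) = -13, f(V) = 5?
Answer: 0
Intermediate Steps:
k(a, p) = 2*a*(5 + p) (k(a, p) = (p + 5)*(a + a) = (5 + p)*(2*a) = 2*a*(5 + p))
k(-1*7, -5)*g(-2) = (2*(-1*7)*(5 - 5))*(-13) = (2*(-7)*0)*(-13) = 0*(-13) = 0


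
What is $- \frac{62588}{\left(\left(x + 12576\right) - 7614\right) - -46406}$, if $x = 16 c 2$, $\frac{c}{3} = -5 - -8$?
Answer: $- \frac{15647}{12914} \approx -1.2116$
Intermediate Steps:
$c = 9$ ($c = 3 \left(-5 - -8\right) = 3 \left(-5 + 8\right) = 3 \cdot 3 = 9$)
$x = 288$ ($x = 16 \cdot 9 \cdot 2 = 144 \cdot 2 = 288$)
$- \frac{62588}{\left(\left(x + 12576\right) - 7614\right) - -46406} = - \frac{62588}{\left(\left(288 + 12576\right) - 7614\right) - -46406} = - \frac{62588}{\left(12864 - 7614\right) + 46406} = - \frac{62588}{5250 + 46406} = - \frac{62588}{51656} = \left(-62588\right) \frac{1}{51656} = - \frac{15647}{12914}$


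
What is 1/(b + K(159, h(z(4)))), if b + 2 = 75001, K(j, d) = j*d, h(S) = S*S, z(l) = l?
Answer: 1/77543 ≈ 1.2896e-5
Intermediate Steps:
h(S) = S**2
K(j, d) = d*j
b = 74999 (b = -2 + 75001 = 74999)
1/(b + K(159, h(z(4)))) = 1/(74999 + 4**2*159) = 1/(74999 + 16*159) = 1/(74999 + 2544) = 1/77543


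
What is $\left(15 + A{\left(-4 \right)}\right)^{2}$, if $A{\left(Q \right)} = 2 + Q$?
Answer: $169$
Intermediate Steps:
$\left(15 + A{\left(-4 \right)}\right)^{2} = \left(15 + \left(2 - 4\right)\right)^{2} = \left(15 - 2\right)^{2} = 13^{2} = 169$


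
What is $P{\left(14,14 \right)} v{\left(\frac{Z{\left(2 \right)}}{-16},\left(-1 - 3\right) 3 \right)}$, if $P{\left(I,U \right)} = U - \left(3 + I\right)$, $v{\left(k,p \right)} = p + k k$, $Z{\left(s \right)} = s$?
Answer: $\frac{2301}{64} \approx 35.953$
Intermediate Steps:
$v{\left(k,p \right)} = p + k^{2}$
$P{\left(I,U \right)} = -3 + U - I$ ($P{\left(I,U \right)} = U - \left(3 + I\right) = -3 + U - I$)
$P{\left(14,14 \right)} v{\left(\frac{Z{\left(2 \right)}}{-16},\left(-1 - 3\right) 3 \right)} = \left(-3 + 14 - 14\right) \left(\left(-1 - 3\right) 3 + \left(\frac{2}{-16}\right)^{2}\right) = \left(-3 + 14 - 14\right) \left(\left(-4\right) 3 + \left(2 \left(- \frac{1}{16}\right)\right)^{2}\right) = - 3 \left(-12 + \left(- \frac{1}{8}\right)^{2}\right) = - 3 \left(-12 + \frac{1}{64}\right) = \left(-3\right) \left(- \frac{767}{64}\right) = \frac{2301}{64}$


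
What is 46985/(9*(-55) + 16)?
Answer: -46985/479 ≈ -98.090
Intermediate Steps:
46985/(9*(-55) + 16) = 46985/(-495 + 16) = 46985/(-479) = 46985*(-1/479) = -46985/479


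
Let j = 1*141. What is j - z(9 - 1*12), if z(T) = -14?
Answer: 155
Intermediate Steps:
j = 141
j - z(9 - 1*12) = 141 - 1*(-14) = 141 + 14 = 155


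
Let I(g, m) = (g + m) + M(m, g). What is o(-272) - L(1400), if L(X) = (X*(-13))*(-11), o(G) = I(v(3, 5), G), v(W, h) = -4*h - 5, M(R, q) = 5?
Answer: -200492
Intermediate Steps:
v(W, h) = -5 - 4*h
I(g, m) = 5 + g + m (I(g, m) = (g + m) + 5 = 5 + g + m)
o(G) = -20 + G (o(G) = 5 + (-5 - 4*5) + G = 5 + (-5 - 20) + G = 5 - 25 + G = -20 + G)
L(X) = 143*X (L(X) = -13*X*(-11) = 143*X)
o(-272) - L(1400) = (-20 - 272) - 143*1400 = -292 - 1*200200 = -292 - 200200 = -200492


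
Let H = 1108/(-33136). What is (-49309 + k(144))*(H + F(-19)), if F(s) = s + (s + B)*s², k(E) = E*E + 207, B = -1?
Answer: 850528313999/4142 ≈ 2.0534e+8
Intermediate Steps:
k(E) = 207 + E² (k(E) = E² + 207 = 207 + E²)
F(s) = s + s²*(-1 + s) (F(s) = s + (s - 1)*s² = s + (-1 + s)*s² = s + s²*(-1 + s))
H = -277/8284 (H = 1108*(-1/33136) = -277/8284 ≈ -0.033438)
(-49309 + k(144))*(H + F(-19)) = (-49309 + (207 + 144²))*(-277/8284 - 19*(1 + (-19)² - 1*(-19))) = (-49309 + (207 + 20736))*(-277/8284 - 19*(1 + 361 + 19)) = (-49309 + 20943)*(-277/8284 - 19*381) = -28366*(-277/8284 - 7239) = -28366*(-59968153/8284) = 850528313999/4142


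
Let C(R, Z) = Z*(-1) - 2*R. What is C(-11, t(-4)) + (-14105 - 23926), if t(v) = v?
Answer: -38005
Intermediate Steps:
C(R, Z) = -Z - 2*R
C(-11, t(-4)) + (-14105 - 23926) = (-1*(-4) - 2*(-11)) + (-14105 - 23926) = (4 + 22) - 38031 = 26 - 38031 = -38005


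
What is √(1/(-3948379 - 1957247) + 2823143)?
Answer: √98461116617478660642/5905626 ≈ 1680.2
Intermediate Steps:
√(1/(-3948379 - 1957247) + 2823143) = √(1/(-5905626) + 2823143) = √(-1/5905626 + 2823143) = √(16672426702517/5905626) = √98461116617478660642/5905626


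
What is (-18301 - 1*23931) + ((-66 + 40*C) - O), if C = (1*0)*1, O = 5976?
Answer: -48274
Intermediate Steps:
C = 0 (C = 0*1 = 0)
(-18301 - 1*23931) + ((-66 + 40*C) - O) = (-18301 - 1*23931) + ((-66 + 40*0) - 1*5976) = (-18301 - 23931) + ((-66 + 0) - 5976) = -42232 + (-66 - 5976) = -42232 - 6042 = -48274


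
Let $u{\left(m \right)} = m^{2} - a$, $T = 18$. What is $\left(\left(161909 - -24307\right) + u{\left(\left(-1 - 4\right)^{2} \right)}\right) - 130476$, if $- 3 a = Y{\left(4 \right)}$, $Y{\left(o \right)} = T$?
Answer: $56371$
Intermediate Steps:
$Y{\left(o \right)} = 18$
$a = -6$ ($a = \left(- \frac{1}{3}\right) 18 = -6$)
$u{\left(m \right)} = 6 + m^{2}$ ($u{\left(m \right)} = m^{2} - -6 = m^{2} + 6 = 6 + m^{2}$)
$\left(\left(161909 - -24307\right) + u{\left(\left(-1 - 4\right)^{2} \right)}\right) - 130476 = \left(\left(161909 - -24307\right) + \left(6 + \left(\left(-1 - 4\right)^{2}\right)^{2}\right)\right) - 130476 = \left(\left(161909 + 24307\right) + \left(6 + \left(\left(-5\right)^{2}\right)^{2}\right)\right) - 130476 = \left(186216 + \left(6 + 25^{2}\right)\right) - 130476 = \left(186216 + \left(6 + 625\right)\right) - 130476 = \left(186216 + 631\right) - 130476 = 186847 - 130476 = 56371$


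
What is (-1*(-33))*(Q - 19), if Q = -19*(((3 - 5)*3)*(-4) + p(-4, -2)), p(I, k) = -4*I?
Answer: -25707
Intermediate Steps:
Q = -760 (Q = -19*(((3 - 5)*3)*(-4) - 4*(-4)) = -19*(-2*3*(-4) + 16) = -19*(-6*(-4) + 16) = -19*(24 + 16) = -19*40 = -760)
(-1*(-33))*(Q - 19) = (-1*(-33))*(-760 - 19) = 33*(-779) = -25707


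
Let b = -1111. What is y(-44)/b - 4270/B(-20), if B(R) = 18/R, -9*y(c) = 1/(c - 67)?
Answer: 5265806699/1109889 ≈ 4744.4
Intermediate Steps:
y(c) = -1/(9*(-67 + c)) (y(c) = -1/(9*(c - 67)) = -1/(9*(-67 + c)))
y(-44)/b - 4270/B(-20) = -1/(-603 + 9*(-44))/(-1111) - 4270/(18/(-20)) = -1/(-603 - 396)*(-1/1111) - 4270/(18*(-1/20)) = -1/(-999)*(-1/1111) - 4270/(-9/10) = -1*(-1/999)*(-1/1111) - 4270*(-10/9) = (1/999)*(-1/1111) + 42700/9 = -1/1109889 + 42700/9 = 5265806699/1109889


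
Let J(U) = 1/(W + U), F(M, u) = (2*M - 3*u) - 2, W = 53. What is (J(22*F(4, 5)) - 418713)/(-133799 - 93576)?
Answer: 60713386/32969375 ≈ 1.8415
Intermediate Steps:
F(M, u) = -2 - 3*u + 2*M (F(M, u) = (-3*u + 2*M) - 2 = -2 - 3*u + 2*M)
J(U) = 1/(53 + U)
(J(22*F(4, 5)) - 418713)/(-133799 - 93576) = (1/(53 + 22*(-2 - 3*5 + 2*4)) - 418713)/(-133799 - 93576) = (1/(53 + 22*(-2 - 15 + 8)) - 418713)/(-227375) = (1/(53 + 22*(-9)) - 418713)*(-1/227375) = (1/(53 - 198) - 418713)*(-1/227375) = (1/(-145) - 418713)*(-1/227375) = (-1/145 - 418713)*(-1/227375) = -60713386/145*(-1/227375) = 60713386/32969375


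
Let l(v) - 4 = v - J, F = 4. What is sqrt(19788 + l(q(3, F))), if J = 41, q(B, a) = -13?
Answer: sqrt(19738) ≈ 140.49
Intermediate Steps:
l(v) = -37 + v (l(v) = 4 + (v - 1*41) = 4 + (v - 41) = 4 + (-41 + v) = -37 + v)
sqrt(19788 + l(q(3, F))) = sqrt(19788 + (-37 - 13)) = sqrt(19788 - 50) = sqrt(19738)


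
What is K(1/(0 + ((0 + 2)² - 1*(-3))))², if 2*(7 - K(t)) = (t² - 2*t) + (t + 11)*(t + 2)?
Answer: 221841/9604 ≈ 23.099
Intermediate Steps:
K(t) = 7 + t - t²/2 - (2 + t)*(11 + t)/2 (K(t) = 7 - ((t² - 2*t) + (t + 11)*(t + 2))/2 = 7 - ((t² - 2*t) + (11 + t)*(2 + t))/2 = 7 - ((t² - 2*t) + (2 + t)*(11 + t))/2 = 7 - (t² - 2*t + (2 + t)*(11 + t))/2 = 7 + (t - t²/2 - (2 + t)*(11 + t)/2) = 7 + t - t²/2 - (2 + t)*(11 + t)/2)
K(1/(0 + ((0 + 2)² - 1*(-3))))² = (-4 - (1/(0 + ((0 + 2)² - 1*(-3))))² - 11/(2*(0 + ((0 + 2)² - 1*(-3)))))² = (-4 - (1/(0 + (2² + 3)))² - 11/(2*(0 + (2² + 3))))² = (-4 - (1/(0 + (4 + 3)))² - 11/(2*(0 + (4 + 3))))² = (-4 - (1/(0 + 7))² - 11/(2*(0 + 7)))² = (-4 - (1/7)² - 11/2/7)² = (-4 - (⅐)² - 11/2*⅐)² = (-4 - 1*1/49 - 11/14)² = (-4 - 1/49 - 11/14)² = (-471/98)² = 221841/9604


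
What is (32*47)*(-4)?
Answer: -6016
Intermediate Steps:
(32*47)*(-4) = 1504*(-4) = -6016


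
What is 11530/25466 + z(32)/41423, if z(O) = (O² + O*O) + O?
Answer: 265288235/527439059 ≈ 0.50297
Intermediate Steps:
z(O) = O + 2*O² (z(O) = (O² + O²) + O = 2*O² + O = O + 2*O²)
11530/25466 + z(32)/41423 = 11530/25466 + (32*(1 + 2*32))/41423 = 11530*(1/25466) + (32*(1 + 64))*(1/41423) = 5765/12733 + (32*65)*(1/41423) = 5765/12733 + 2080*(1/41423) = 5765/12733 + 2080/41423 = 265288235/527439059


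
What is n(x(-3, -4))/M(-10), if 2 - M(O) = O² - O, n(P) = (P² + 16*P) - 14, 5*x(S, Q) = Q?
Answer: 109/450 ≈ 0.24222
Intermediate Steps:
x(S, Q) = Q/5
n(P) = -14 + P² + 16*P
M(O) = 2 + O - O² (M(O) = 2 - (O² - O) = 2 + (O - O²) = 2 + O - O²)
n(x(-3, -4))/M(-10) = (-14 + ((⅕)*(-4))² + 16*((⅕)*(-4)))/(2 - 10 - 1*(-10)²) = (-14 + (-⅘)² + 16*(-⅘))/(2 - 10 - 1*100) = (-14 + 16/25 - 64/5)/(2 - 10 - 100) = -654/25/(-108) = -654/25*(-1/108) = 109/450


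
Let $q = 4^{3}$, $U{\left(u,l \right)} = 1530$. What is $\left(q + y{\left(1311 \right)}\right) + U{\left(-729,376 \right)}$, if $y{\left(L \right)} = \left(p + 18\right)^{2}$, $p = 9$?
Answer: $2323$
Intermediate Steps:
$q = 64$
$y{\left(L \right)} = 729$ ($y{\left(L \right)} = \left(9 + 18\right)^{2} = 27^{2} = 729$)
$\left(q + y{\left(1311 \right)}\right) + U{\left(-729,376 \right)} = \left(64 + 729\right) + 1530 = 793 + 1530 = 2323$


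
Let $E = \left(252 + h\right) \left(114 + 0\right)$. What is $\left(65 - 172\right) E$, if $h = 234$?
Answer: $-5928228$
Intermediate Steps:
$E = 55404$ ($E = \left(252 + 234\right) \left(114 + 0\right) = 486 \cdot 114 = 55404$)
$\left(65 - 172\right) E = \left(65 - 172\right) 55404 = \left(-107\right) 55404 = -5928228$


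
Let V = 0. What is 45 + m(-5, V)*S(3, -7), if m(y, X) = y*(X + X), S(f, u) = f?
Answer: 45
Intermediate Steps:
m(y, X) = 2*X*y (m(y, X) = y*(2*X) = 2*X*y)
45 + m(-5, V)*S(3, -7) = 45 + (2*0*(-5))*3 = 45 + 0*3 = 45 + 0 = 45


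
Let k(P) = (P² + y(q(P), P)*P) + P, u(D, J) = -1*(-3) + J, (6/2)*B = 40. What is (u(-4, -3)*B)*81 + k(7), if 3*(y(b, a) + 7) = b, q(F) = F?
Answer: 70/3 ≈ 23.333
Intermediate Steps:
B = 40/3 (B = (⅓)*40 = 40/3 ≈ 13.333)
y(b, a) = -7 + b/3
u(D, J) = 3 + J
k(P) = P + P² + P*(-7 + P/3) (k(P) = (P² + (-7 + P/3)*P) + P = (P² + P*(-7 + P/3)) + P = P + P² + P*(-7 + P/3))
(u(-4, -3)*B)*81 + k(7) = ((3 - 3)*(40/3))*81 + (⅔)*7*(-9 + 2*7) = (0*(40/3))*81 + (⅔)*7*(-9 + 14) = 0*81 + (⅔)*7*5 = 0 + 70/3 = 70/3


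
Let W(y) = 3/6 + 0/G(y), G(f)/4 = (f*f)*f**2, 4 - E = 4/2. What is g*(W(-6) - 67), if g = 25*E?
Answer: -3325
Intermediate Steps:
E = 2 (E = 4 - 4/2 = 4 - 1*2 = 4 - 2 = 2)
G(f) = 4*f**4 (G(f) = 4*((f*f)*f**2) = 4*(f**2*f**2) = 4*f**4)
W(y) = 1/2 (W(y) = 3/6 + 0/((4*y**4)) = 3*(1/6) + 0*(1/(4*y**4)) = 1/2 + 0 = 1/2)
g = 50 (g = 25*2 = 50)
g*(W(-6) - 67) = 50*(1/2 - 67) = 50*(-133/2) = -3325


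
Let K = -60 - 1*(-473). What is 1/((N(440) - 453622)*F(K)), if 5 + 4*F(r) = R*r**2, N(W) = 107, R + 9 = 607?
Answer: -4/46258646553355 ≈ -8.6470e-14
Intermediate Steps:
R = 598 (R = -9 + 607 = 598)
K = 413 (K = -60 + 473 = 413)
F(r) = -5/4 + 299*r**2/2 (F(r) = -5/4 + (598*r**2)/4 = -5/4 + 299*r**2/2)
1/((N(440) - 453622)*F(K)) = 1/((107 - 453622)*(-5/4 + (299/2)*413**2)) = 1/((-453515)*(-5/4 + (299/2)*170569)) = -1/(453515*(-5/4 + 51000131/2)) = -1/(453515*102000257/4) = -1/453515*4/102000257 = -4/46258646553355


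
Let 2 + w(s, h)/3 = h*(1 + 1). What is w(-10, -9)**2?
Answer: 3600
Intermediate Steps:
w(s, h) = -6 + 6*h (w(s, h) = -6 + 3*(h*(1 + 1)) = -6 + 3*(h*2) = -6 + 3*(2*h) = -6 + 6*h)
w(-10, -9)**2 = (-6 + 6*(-9))**2 = (-6 - 54)**2 = (-60)**2 = 3600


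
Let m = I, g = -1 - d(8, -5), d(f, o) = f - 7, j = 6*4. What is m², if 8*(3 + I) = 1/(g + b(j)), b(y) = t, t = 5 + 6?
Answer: 46225/5184 ≈ 8.9169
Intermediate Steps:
j = 24
t = 11
d(f, o) = -7 + f
b(y) = 11
g = -2 (g = -1 - (-7 + 8) = -1 - 1*1 = -1 - 1 = -2)
I = -215/72 (I = -3 + 1/(8*(-2 + 11)) = -3 + (⅛)/9 = -3 + (⅛)*(⅑) = -3 + 1/72 = -215/72 ≈ -2.9861)
m = -215/72 ≈ -2.9861
m² = (-215/72)² = 46225/5184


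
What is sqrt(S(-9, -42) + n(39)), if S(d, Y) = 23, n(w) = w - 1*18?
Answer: 2*sqrt(11) ≈ 6.6332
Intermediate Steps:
n(w) = -18 + w (n(w) = w - 18 = -18 + w)
sqrt(S(-9, -42) + n(39)) = sqrt(23 + (-18 + 39)) = sqrt(23 + 21) = sqrt(44) = 2*sqrt(11)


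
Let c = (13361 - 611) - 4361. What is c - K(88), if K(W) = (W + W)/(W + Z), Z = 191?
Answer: 2340355/279 ≈ 8388.4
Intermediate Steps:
K(W) = 2*W/(191 + W) (K(W) = (W + W)/(W + 191) = (2*W)/(191 + W) = 2*W/(191 + W))
c = 8389 (c = 12750 - 4361 = 8389)
c - K(88) = 8389 - 2*88/(191 + 88) = 8389 - 2*88/279 = 8389 - 1*176/279 = 8389 - 176/279 = 2340355/279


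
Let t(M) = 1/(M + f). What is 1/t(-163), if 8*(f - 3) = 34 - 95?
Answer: -1341/8 ≈ -167.63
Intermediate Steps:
f = -37/8 (f = 3 + (34 - 95)/8 = 3 + (⅛)*(-61) = 3 - 61/8 = -37/8 ≈ -4.6250)
t(M) = 1/(-37/8 + M) (t(M) = 1/(M - 37/8) = 1/(-37/8 + M))
1/t(-163) = 1/(8/(-37 + 8*(-163))) = 1/(8/(-37 - 1304)) = 1/(8/(-1341)) = 1/(8*(-1/1341)) = 1/(-8/1341) = -1341/8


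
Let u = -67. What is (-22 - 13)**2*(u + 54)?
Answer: -15925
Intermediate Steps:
(-22 - 13)**2*(u + 54) = (-22 - 13)**2*(-67 + 54) = (-35)**2*(-13) = 1225*(-13) = -15925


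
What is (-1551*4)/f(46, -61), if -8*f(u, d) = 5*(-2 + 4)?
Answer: 24816/5 ≈ 4963.2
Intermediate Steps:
f(u, d) = -5/4 (f(u, d) = -5*(-2 + 4)/8 = -5*2/8 = -⅛*10 = -5/4)
(-1551*4)/f(46, -61) = (-1551*4)/(-5/4) = -6204*(-⅘) = 24816/5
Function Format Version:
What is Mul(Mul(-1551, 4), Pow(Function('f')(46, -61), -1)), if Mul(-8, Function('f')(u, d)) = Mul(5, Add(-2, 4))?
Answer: Rational(24816, 5) ≈ 4963.2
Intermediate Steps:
Function('f')(u, d) = Rational(-5, 4) (Function('f')(u, d) = Mul(Rational(-1, 8), Mul(5, Add(-2, 4))) = Mul(Rational(-1, 8), Mul(5, 2)) = Mul(Rational(-1, 8), 10) = Rational(-5, 4))
Mul(Mul(-1551, 4), Pow(Function('f')(46, -61), -1)) = Mul(Mul(-1551, 4), Pow(Rational(-5, 4), -1)) = Mul(-6204, Rational(-4, 5)) = Rational(24816, 5)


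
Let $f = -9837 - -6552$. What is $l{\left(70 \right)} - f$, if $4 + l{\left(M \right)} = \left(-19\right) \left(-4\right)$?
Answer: $3357$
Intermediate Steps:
$l{\left(M \right)} = 72$ ($l{\left(M \right)} = -4 - -76 = -4 + 76 = 72$)
$f = -3285$ ($f = -9837 + 6552 = -3285$)
$l{\left(70 \right)} - f = 72 - -3285 = 72 + 3285 = 3357$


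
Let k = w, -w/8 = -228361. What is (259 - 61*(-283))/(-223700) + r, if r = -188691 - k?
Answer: -225442519911/111850 ≈ -2.0156e+6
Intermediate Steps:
w = 1826888 (w = -8*(-228361) = 1826888)
k = 1826888
r = -2015579 (r = -188691 - 1*1826888 = -188691 - 1826888 = -2015579)
(259 - 61*(-283))/(-223700) + r = (259 - 61*(-283))/(-223700) - 2015579 = (259 + 17263)*(-1/223700) - 2015579 = 17522*(-1/223700) - 2015579 = -8761/111850 - 2015579 = -225442519911/111850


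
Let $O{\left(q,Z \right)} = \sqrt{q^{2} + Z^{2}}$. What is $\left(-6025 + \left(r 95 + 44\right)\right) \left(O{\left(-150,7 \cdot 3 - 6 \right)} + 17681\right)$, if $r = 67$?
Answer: $6789504 + 5760 \sqrt{101} \approx 6.8474 \cdot 10^{6}$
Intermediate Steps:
$O{\left(q,Z \right)} = \sqrt{Z^{2} + q^{2}}$
$\left(-6025 + \left(r 95 + 44\right)\right) \left(O{\left(-150,7 \cdot 3 - 6 \right)} + 17681\right) = \left(-6025 + \left(67 \cdot 95 + 44\right)\right) \left(\sqrt{\left(7 \cdot 3 - 6\right)^{2} + \left(-150\right)^{2}} + 17681\right) = \left(-6025 + \left(6365 + 44\right)\right) \left(\sqrt{\left(21 - 6\right)^{2} + 22500} + 17681\right) = \left(-6025 + 6409\right) \left(\sqrt{15^{2} + 22500} + 17681\right) = 384 \left(\sqrt{225 + 22500} + 17681\right) = 384 \left(\sqrt{22725} + 17681\right) = 384 \left(15 \sqrt{101} + 17681\right) = 384 \left(17681 + 15 \sqrt{101}\right) = 6789504 + 5760 \sqrt{101}$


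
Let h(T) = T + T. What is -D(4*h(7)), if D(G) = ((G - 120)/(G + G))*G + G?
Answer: -24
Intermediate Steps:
h(T) = 2*T
D(G) = -60 + 3*G/2 (D(G) = ((-120 + G)/((2*G)))*G + G = ((-120 + G)*(1/(2*G)))*G + G = ((-120 + G)/(2*G))*G + G = (-60 + G/2) + G = -60 + 3*G/2)
-D(4*h(7)) = -(-60 + 3*(4*(2*7))/2) = -(-60 + 3*(4*14)/2) = -(-60 + (3/2)*56) = -(-60 + 84) = -1*24 = -24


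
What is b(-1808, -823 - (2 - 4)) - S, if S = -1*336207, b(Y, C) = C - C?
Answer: 336207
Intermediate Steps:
b(Y, C) = 0
S = -336207
b(-1808, -823 - (2 - 4)) - S = 0 - 1*(-336207) = 0 + 336207 = 336207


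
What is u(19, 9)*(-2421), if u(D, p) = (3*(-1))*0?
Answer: 0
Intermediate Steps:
u(D, p) = 0 (u(D, p) = -3*0 = 0)
u(19, 9)*(-2421) = 0*(-2421) = 0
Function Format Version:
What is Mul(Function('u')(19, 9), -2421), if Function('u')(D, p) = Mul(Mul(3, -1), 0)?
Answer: 0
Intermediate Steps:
Function('u')(D, p) = 0 (Function('u')(D, p) = Mul(-3, 0) = 0)
Mul(Function('u')(19, 9), -2421) = Mul(0, -2421) = 0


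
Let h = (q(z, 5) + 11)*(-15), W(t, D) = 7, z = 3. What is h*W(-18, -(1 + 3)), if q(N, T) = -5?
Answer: -630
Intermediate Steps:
h = -90 (h = (-5 + 11)*(-15) = 6*(-15) = -90)
h*W(-18, -(1 + 3)) = -90*7 = -630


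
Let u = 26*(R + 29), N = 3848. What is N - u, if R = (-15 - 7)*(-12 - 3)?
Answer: -5486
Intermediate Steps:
R = 330 (R = -22*(-15) = 330)
u = 9334 (u = 26*(330 + 29) = 26*359 = 9334)
N - u = 3848 - 1*9334 = 3848 - 9334 = -5486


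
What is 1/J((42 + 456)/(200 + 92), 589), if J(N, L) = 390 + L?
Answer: 1/979 ≈ 0.0010215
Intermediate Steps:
1/J((42 + 456)/(200 + 92), 589) = 1/(390 + 589) = 1/979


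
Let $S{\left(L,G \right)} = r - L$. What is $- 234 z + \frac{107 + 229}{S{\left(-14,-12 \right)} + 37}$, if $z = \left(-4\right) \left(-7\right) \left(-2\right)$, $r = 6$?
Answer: $\frac{249088}{19} \approx 13110.0$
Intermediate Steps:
$S{\left(L,G \right)} = 6 - L$
$z = -56$ ($z = 28 \left(-2\right) = -56$)
$- 234 z + \frac{107 + 229}{S{\left(-14,-12 \right)} + 37} = \left(-234\right) \left(-56\right) + \frac{107 + 229}{\left(6 - -14\right) + 37} = 13104 + \frac{336}{\left(6 + 14\right) + 37} = 13104 + \frac{336}{20 + 37} = 13104 + \frac{336}{57} = 13104 + 336 \cdot \frac{1}{57} = 13104 + \frac{112}{19} = \frac{249088}{19}$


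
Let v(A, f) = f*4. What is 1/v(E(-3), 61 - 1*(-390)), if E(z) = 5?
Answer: 1/1804 ≈ 0.00055432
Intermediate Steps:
v(A, f) = 4*f
1/v(E(-3), 61 - 1*(-390)) = 1/(4*(61 - 1*(-390))) = 1/(4*(61 + 390)) = 1/(4*451) = 1/1804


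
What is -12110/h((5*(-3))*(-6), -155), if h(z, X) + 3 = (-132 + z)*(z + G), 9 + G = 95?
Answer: 2422/1479 ≈ 1.6376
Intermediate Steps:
G = 86 (G = -9 + 95 = 86)
h(z, X) = -3 + (-132 + z)*(86 + z) (h(z, X) = -3 + (-132 + z)*(z + 86) = -3 + (-132 + z)*(86 + z))
-12110/h((5*(-3))*(-6), -155) = -12110/(-11355 + ((5*(-3))*(-6))² - 46*5*(-3)*(-6)) = -12110/(-11355 + (-15*(-6))² - (-690)*(-6)) = -12110/(-11355 + 90² - 46*90) = -12110/(-11355 + 8100 - 4140) = -12110/(-7395) = -12110*(-1/7395) = 2422/1479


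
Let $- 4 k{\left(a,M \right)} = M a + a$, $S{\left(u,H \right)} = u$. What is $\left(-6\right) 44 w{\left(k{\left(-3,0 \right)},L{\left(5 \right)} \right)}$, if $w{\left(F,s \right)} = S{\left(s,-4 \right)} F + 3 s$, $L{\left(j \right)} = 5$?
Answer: $-4950$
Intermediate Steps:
$k{\left(a,M \right)} = - \frac{a}{4} - \frac{M a}{4}$ ($k{\left(a,M \right)} = - \frac{M a + a}{4} = - \frac{a + M a}{4} = - \frac{a}{4} - \frac{M a}{4}$)
$w{\left(F,s \right)} = 3 s + F s$ ($w{\left(F,s \right)} = s F + 3 s = F s + 3 s = 3 s + F s$)
$\left(-6\right) 44 w{\left(k{\left(-3,0 \right)},L{\left(5 \right)} \right)} = \left(-6\right) 44 \cdot 5 \left(3 - - \frac{3 \left(1 + 0\right)}{4}\right) = - 264 \cdot 5 \left(3 - \left(- \frac{3}{4}\right) 1\right) = - 264 \cdot 5 \left(3 + \frac{3}{4}\right) = - 264 \cdot 5 \cdot \frac{15}{4} = \left(-264\right) \frac{75}{4} = -4950$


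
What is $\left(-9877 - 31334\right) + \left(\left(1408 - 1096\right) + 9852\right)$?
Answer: $-31047$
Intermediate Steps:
$\left(-9877 - 31334\right) + \left(\left(1408 - 1096\right) + 9852\right) = -41211 + \left(312 + 9852\right) = -41211 + 10164 = -31047$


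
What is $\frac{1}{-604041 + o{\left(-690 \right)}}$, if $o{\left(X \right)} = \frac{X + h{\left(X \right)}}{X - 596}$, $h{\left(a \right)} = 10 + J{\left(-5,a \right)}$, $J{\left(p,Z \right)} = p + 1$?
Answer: $- \frac{643}{388398021} \approx -1.6555 \cdot 10^{-6}$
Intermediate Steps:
$J{\left(p,Z \right)} = 1 + p$
$h{\left(a \right)} = 6$ ($h{\left(a \right)} = 10 + \left(1 - 5\right) = 10 - 4 = 6$)
$o{\left(X \right)} = \frac{6 + X}{-596 + X}$ ($o{\left(X \right)} = \frac{X + 6}{X - 596} = \frac{6 + X}{-596 + X}$)
$\frac{1}{-604041 + o{\left(-690 \right)}} = \frac{1}{-604041 + \frac{6 - 690}{-596 - 690}} = \frac{1}{-604041 + \frac{1}{-1286} \left(-684\right)} = \frac{1}{-604041 - - \frac{342}{643}} = \frac{1}{-604041 + \frac{342}{643}} = \frac{1}{- \frac{388398021}{643}} = - \frac{643}{388398021}$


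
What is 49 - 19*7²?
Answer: -882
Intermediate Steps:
49 - 19*7² = 49 - 19*49 = 49 - 931 = -882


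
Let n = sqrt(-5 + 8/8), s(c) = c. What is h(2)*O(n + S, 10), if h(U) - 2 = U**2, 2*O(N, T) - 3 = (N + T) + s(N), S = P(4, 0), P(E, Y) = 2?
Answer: 51 + 12*I ≈ 51.0 + 12.0*I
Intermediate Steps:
S = 2
n = 2*I (n = sqrt(-5 + 8*(1/8)) = sqrt(-5 + 1) = sqrt(-4) = 2*I ≈ 2.0*I)
O(N, T) = 3/2 + N + T/2 (O(N, T) = 3/2 + ((N + T) + N)/2 = 3/2 + (T + 2*N)/2 = 3/2 + (N + T/2) = 3/2 + N + T/2)
h(U) = 2 + U**2
h(2)*O(n + S, 10) = (2 + 2**2)*(3/2 + (2*I + 2) + (1/2)*10) = (2 + 4)*(3/2 + (2 + 2*I) + 5) = 6*(17/2 + 2*I) = 51 + 12*I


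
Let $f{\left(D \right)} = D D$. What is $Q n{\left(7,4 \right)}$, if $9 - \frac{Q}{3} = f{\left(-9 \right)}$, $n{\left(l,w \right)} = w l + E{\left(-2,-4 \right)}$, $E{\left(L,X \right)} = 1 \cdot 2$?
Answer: $-6480$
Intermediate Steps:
$E{\left(L,X \right)} = 2$
$f{\left(D \right)} = D^{2}$
$n{\left(l,w \right)} = 2 + l w$ ($n{\left(l,w \right)} = w l + 2 = l w + 2 = 2 + l w$)
$Q = -216$ ($Q = 27 - 3 \left(-9\right)^{2} = 27 - 243 = -216$)
$Q n{\left(7,4 \right)} = - 216 \left(2 + 7 \cdot 4\right) = - 216 \left(2 + 28\right) = \left(-216\right) 30 = -6480$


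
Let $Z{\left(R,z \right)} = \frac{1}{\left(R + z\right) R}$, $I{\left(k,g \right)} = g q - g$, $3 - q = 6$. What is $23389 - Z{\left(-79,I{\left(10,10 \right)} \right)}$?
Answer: $\frac{219879988}{9401} \approx 23389.0$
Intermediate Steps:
$q = -3$ ($q = 3 - 6 = -3$)
$I{\left(k,g \right)} = - 4 g$ ($I{\left(k,g \right)} = g \left(-3\right) - g = - 3 g - g = - 4 g$)
$Z{\left(R,z \right)} = \frac{1}{R \left(R + z\right)}$
$23389 - Z{\left(-79,I{\left(10,10 \right)} \right)} = 23389 - \frac{1}{\left(-79\right) \left(-79 - 40\right)} = 23389 - - \frac{1}{79 \left(-79 - 40\right)} = 23389 - - \frac{1}{79 \left(-119\right)} = 23389 - \left(- \frac{1}{79}\right) \left(- \frac{1}{119}\right) = 23389 - \frac{1}{9401} = \frac{219879988}{9401}$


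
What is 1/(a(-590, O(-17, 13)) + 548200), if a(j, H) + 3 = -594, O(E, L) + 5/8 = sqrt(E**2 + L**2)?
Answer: 1/547603 ≈ 1.8261e-6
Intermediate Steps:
O(E, L) = -5/8 + sqrt(E**2 + L**2)
a(j, H) = -597 (a(j, H) = -3 - 594 = -597)
1/(a(-590, O(-17, 13)) + 548200) = 1/(-597 + 548200) = 1/547603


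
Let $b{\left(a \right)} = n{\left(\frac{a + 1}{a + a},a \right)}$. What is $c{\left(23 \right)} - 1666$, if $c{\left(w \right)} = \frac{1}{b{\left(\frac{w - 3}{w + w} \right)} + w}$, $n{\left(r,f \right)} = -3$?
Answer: $- \frac{33319}{20} \approx -1665.9$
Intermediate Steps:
$b{\left(a \right)} = -3$
$c{\left(w \right)} = \frac{1}{-3 + w}$
$c{\left(23 \right)} - 1666 = \frac{1}{-3 + 23} - 1666 = \frac{1}{20} - 1666 = - \frac{33319}{20}$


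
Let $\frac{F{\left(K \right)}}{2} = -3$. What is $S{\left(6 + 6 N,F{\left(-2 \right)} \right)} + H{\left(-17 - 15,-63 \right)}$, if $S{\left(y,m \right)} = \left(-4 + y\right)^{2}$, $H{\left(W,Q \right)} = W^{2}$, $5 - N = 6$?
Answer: $1040$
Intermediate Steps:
$N = -1$ ($N = 5 - 6 = -1$)
$F{\left(K \right)} = -6$ ($F{\left(K \right)} = 2 \left(-3\right) = -6$)
$S{\left(6 + 6 N,F{\left(-2 \right)} \right)} + H{\left(-17 - 15,-63 \right)} = \left(-4 + \left(6 + 6 \left(-1\right)\right)\right)^{2} + \left(-17 - 15\right)^{2} = \left(-4 + \left(6 - 6\right)\right)^{2} + \left(-32\right)^{2} = \left(-4 + 0\right)^{2} + 1024 = \left(-4\right)^{2} + 1024 = 16 + 1024 = 1040$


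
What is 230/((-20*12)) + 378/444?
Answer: -95/888 ≈ -0.10698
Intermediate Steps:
230/((-20*12)) + 378/444 = 230/(-240) + 378*(1/444) = 230*(-1/240) + 63/74 = -23/24 + 63/74 = -95/888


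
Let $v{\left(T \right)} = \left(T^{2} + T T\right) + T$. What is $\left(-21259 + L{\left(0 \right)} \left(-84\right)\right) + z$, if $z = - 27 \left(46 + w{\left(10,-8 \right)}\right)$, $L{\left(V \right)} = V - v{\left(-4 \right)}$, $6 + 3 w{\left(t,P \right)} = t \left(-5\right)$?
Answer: $-19645$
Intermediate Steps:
$w{\left(t,P \right)} = -2 - \frac{5 t}{3}$ ($w{\left(t,P \right)} = -2 + \frac{t \left(-5\right)}{3} = -2 + \frac{\left(-5\right) t}{3} = -2 - \frac{5 t}{3}$)
$v{\left(T \right)} = T + 2 T^{2}$ ($v{\left(T \right)} = \left(T^{2} + T^{2}\right) + T = 2 T^{2} + T = T + 2 T^{2}$)
$L{\left(V \right)} = -28 + V$ ($L{\left(V \right)} = V - - 4 \left(1 + 2 \left(-4\right)\right) = V - - 4 \left(1 - 8\right) = V - \left(-4\right) \left(-7\right) = V - 28 = -28 + V$)
$z = -738$ ($z = - 27 \left(46 - \frac{56}{3}\right) = \left(-27\right) \frac{82}{3} = -738$)
$\left(-21259 + L{\left(0 \right)} \left(-84\right)\right) + z = \left(-21259 + \left(-28 + 0\right) \left(-84\right)\right) - 738 = \left(-21259 - -2352\right) - 738 = \left(-21259 + 2352\right) - 738 = -18907 - 738 = -19645$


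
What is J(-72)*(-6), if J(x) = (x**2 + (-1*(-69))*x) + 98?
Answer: -1884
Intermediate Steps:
J(x) = 98 + x**2 + 69*x (J(x) = (x**2 + 69*x) + 98 = 98 + x**2 + 69*x)
J(-72)*(-6) = (98 + (-72)**2 + 69*(-72))*(-6) = (98 + 5184 - 4968)*(-6) = 314*(-6) = -1884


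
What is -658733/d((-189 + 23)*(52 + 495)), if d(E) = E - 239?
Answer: 658733/91041 ≈ 7.2356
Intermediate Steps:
d(E) = -239 + E
-658733/d((-189 + 23)*(52 + 495)) = -658733/(-239 + (-189 + 23)*(52 + 495)) = -658733/(-239 - 166*547) = -658733/(-239 - 90802) = -658733/(-91041) = -658733*(-1/91041) = 658733/91041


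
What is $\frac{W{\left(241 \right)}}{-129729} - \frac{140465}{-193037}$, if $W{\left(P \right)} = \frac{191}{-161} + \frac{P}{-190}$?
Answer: $\frac{42879786264809}{58926921723390} \approx 0.72768$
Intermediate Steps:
$W{\left(P \right)} = - \frac{191}{161} - \frac{P}{190}$ ($W{\left(P \right)} = 191 \left(- \frac{1}{161}\right) + P \left(- \frac{1}{190}\right) = - \frac{191}{161} - \frac{P}{190}$)
$\frac{W{\left(241 \right)}}{-129729} - \frac{140465}{-193037} = \frac{- \frac{191}{161} - \frac{241}{190}}{-129729} - \frac{140465}{-193037} = \left(- \frac{191}{161} - \frac{241}{190}\right) \left(- \frac{1}{129729}\right) - - \frac{10805}{14849} = \left(- \frac{75091}{30590}\right) \left(- \frac{1}{129729}\right) + \frac{10805}{14849} = \frac{75091}{3968410110} + \frac{10805}{14849} = \frac{42879786264809}{58926921723390}$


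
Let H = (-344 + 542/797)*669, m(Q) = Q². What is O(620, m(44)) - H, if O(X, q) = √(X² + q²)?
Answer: 183055794/797 + 4*√258281 ≈ 2.3171e+5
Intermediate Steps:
H = -183055794/797 (H = (-344 + 542*(1/797))*669 = (-344 + 542/797)*669 = -273626/797*669 = -183055794/797 ≈ -2.2968e+5)
O(620, m(44)) - H = √(620² + (44²)²) - 1*(-183055794/797) = √(384400 + 1936²) + 183055794/797 = √(384400 + 3748096) + 183055794/797 = √4132496 + 183055794/797 = 4*√258281 + 183055794/797 = 183055794/797 + 4*√258281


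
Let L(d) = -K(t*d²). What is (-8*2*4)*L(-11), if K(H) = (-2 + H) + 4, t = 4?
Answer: 31104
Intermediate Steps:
K(H) = 2 + H
L(d) = -2 - 4*d² (L(d) = -(2 + 4*d²) = -2 - 4*d²)
(-8*2*4)*L(-11) = (-8*2*4)*(-2 - 4*(-11)²) = (-16*4)*(-2 - 4*121) = -64*(-2 - 484) = -64*(-486) = 31104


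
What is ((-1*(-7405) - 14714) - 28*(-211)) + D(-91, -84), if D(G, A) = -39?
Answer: -1440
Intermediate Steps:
((-1*(-7405) - 14714) - 28*(-211)) + D(-91, -84) = ((-1*(-7405) - 14714) - 28*(-211)) - 39 = ((7405 - 14714) + 5908) - 39 = (-7309 + 5908) - 39 = -1401 - 39 = -1440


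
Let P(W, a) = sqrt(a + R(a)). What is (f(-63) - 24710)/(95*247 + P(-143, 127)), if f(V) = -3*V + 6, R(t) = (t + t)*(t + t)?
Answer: -575244475/550541582 + 24515*sqrt(64643)/550541582 ≈ -1.0335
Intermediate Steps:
R(t) = 4*t**2 (R(t) = (2*t)*(2*t) = 4*t**2)
f(V) = 6 - 3*V
P(W, a) = sqrt(a + 4*a**2)
(f(-63) - 24710)/(95*247 + P(-143, 127)) = ((6 - 3*(-63)) - 24710)/(95*247 + sqrt(127*(1 + 4*127))) = ((6 + 189) - 24710)/(23465 + sqrt(127*(1 + 508))) = (195 - 24710)/(23465 + sqrt(127*509)) = -24515/(23465 + sqrt(64643))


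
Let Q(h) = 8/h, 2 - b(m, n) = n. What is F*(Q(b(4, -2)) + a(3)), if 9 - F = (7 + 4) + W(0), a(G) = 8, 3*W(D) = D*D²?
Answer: -20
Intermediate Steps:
b(m, n) = 2 - n
W(D) = D³/3 (W(D) = (D*D²)/3 = D³/3)
F = -2 (F = 9 - ((7 + 4) + (⅓)*0³) = 9 - (11 + (⅓)*0) = 9 - (11 + 0) = 9 - 1*11 = 9 - 11 = -2)
F*(Q(b(4, -2)) + a(3)) = -2*(8/(2 - 1*(-2)) + 8) = -2*(8/(2 + 2) + 8) = -2*(8/4 + 8) = -2*(8*(¼) + 8) = -2*(2 + 8) = -2*10 = -20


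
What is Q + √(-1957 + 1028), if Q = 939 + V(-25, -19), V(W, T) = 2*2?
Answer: 943 + I*√929 ≈ 943.0 + 30.479*I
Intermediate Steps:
V(W, T) = 4
Q = 943 (Q = 939 + 4 = 943)
Q + √(-1957 + 1028) = 943 + √(-1957 + 1028) = 943 + √(-929) = 943 + I*√929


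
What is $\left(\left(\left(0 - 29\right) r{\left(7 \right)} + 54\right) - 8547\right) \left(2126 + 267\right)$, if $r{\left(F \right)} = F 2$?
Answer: $-21295307$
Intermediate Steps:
$r{\left(F \right)} = 2 F$
$\left(\left(\left(0 - 29\right) r{\left(7 \right)} + 54\right) - 8547\right) \left(2126 + 267\right) = \left(\left(\left(0 - 29\right) 2 \cdot 7 + 54\right) - 8547\right) \left(2126 + 267\right) = \left(\left(\left(0 - 29\right) 14 + 54\right) + \left(-11573 + 3026\right)\right) 2393 = \left(\left(\left(-29\right) 14 + 54\right) - 8547\right) 2393 = \left(\left(-406 + 54\right) - 8547\right) 2393 = \left(-352 - 8547\right) 2393 = \left(-8899\right) 2393 = -21295307$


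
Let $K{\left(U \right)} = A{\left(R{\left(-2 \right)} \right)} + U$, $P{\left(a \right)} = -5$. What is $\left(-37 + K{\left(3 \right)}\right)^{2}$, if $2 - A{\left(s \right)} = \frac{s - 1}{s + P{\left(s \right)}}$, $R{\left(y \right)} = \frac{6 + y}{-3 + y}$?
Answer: $\frac{877969}{841} \approx 1044.0$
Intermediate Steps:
$R{\left(y \right)} = \frac{6 + y}{-3 + y}$
$A{\left(s \right)} = 2 - \frac{-1 + s}{-5 + s}$ ($A{\left(s \right)} = 2 - \frac{s - 1}{s - 5} = 2 - \frac{-1 + s}{-5 + s}$)
$K{\left(U \right)} = \frac{49}{29} + U$ ($K{\left(U \right)} = \frac{-9 + \frac{6 - 2}{-3 - 2}}{-5 + \frac{6 - 2}{-3 - 2}} + U = \frac{-9 + \frac{1}{-5} \cdot 4}{-5 + \frac{1}{-5} \cdot 4} + U = \frac{-9 - \frac{4}{5}}{-5 - \frac{4}{5}} + U = \frac{1}{- \frac{29}{5}} \left(- \frac{49}{5}\right) + U = \left(- \frac{5}{29}\right) \left(- \frac{49}{5}\right) + U = \frac{49}{29} + U$)
$\left(-37 + K{\left(3 \right)}\right)^{2} = \left(-37 + \left(\frac{49}{29} + 3\right)\right)^{2} = \left(-37 + \frac{136}{29}\right)^{2} = \left(- \frac{937}{29}\right)^{2} = \frac{877969}{841}$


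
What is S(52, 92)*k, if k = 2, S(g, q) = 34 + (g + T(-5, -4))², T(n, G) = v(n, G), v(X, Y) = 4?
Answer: 6340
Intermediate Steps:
T(n, G) = 4
S(g, q) = 34 + (4 + g)² (S(g, q) = 34 + (g + 4)² = 34 + (4 + g)²)
S(52, 92)*k = (34 + (4 + 52)²)*2 = (34 + 56²)*2 = (34 + 3136)*2 = 3170*2 = 6340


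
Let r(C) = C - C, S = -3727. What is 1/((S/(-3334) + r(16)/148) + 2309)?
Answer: 3334/7701933 ≈ 0.00043288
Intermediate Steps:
r(C) = 0
1/((S/(-3334) + r(16)/148) + 2309) = 1/((-3727/(-3334) + 0/148) + 2309) = 1/((-3727*(-1/3334) + 0*(1/148)) + 2309) = 1/((3727/3334 + 0) + 2309) = 1/(3727/3334 + 2309) = 1/(7701933/3334) = 3334/7701933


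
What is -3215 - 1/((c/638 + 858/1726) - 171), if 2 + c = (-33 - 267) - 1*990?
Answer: -152700760013/47496434 ≈ -3215.0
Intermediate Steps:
c = -1292 (c = -2 + ((-33 - 267) - 1*990) = -2 + (-300 - 990) = -2 - 1290 = -1292)
-3215 - 1/((c/638 + 858/1726) - 171) = -3215 - 1/((-1292/638 + 858/1726) - 171) = -3215 - 1/((-1292*1/638 + 858*(1/1726)) - 171) = -3215 - 1/((-646/319 + 429/863) - 171) = -3215 - 1/(-420647/275297 - 171) = -3215 - 1/(-47496434/275297) = -3215 - 1*(-275297/47496434) = -3215 + 275297/47496434 = -152700760013/47496434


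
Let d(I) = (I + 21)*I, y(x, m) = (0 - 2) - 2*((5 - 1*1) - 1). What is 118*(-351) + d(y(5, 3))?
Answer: -41522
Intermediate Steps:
y(x, m) = -8 (y(x, m) = -2 - 2*((5 - 1) - 1) = -2 - 2*(4 - 1) = -2 - 2*3 = -2 - 6 = -8)
d(I) = I*(21 + I) (d(I) = (21 + I)*I = I*(21 + I))
118*(-351) + d(y(5, 3)) = 118*(-351) - 8*(21 - 8) = -41418 - 8*13 = -41418 - 104 = -41522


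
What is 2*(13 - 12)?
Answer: 2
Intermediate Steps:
2*(13 - 12) = 2*1 = 2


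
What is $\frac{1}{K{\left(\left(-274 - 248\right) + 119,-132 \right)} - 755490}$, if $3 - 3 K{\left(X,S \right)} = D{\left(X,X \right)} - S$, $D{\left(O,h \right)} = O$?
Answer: $- \frac{3}{2266196} \approx -1.3238 \cdot 10^{-6}$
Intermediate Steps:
$K{\left(X,S \right)} = 1 - \frac{X}{3} + \frac{S}{3}$ ($K{\left(X,S \right)} = 1 - \frac{X - S}{3} = 1 + \left(- \frac{X}{3} + \frac{S}{3}\right) = 1 - \frac{X}{3} + \frac{S}{3}$)
$\frac{1}{K{\left(\left(-274 - 248\right) + 119,-132 \right)} - 755490} = \frac{1}{\left(1 - \frac{\left(-274 - 248\right) + 119}{3} + \frac{1}{3} \left(-132\right)\right) - 755490} = \frac{1}{\left(1 - \frac{-522 + 119}{3} - 44\right) - 755490} = \frac{1}{\left(1 - - \frac{403}{3} - 44\right) - 755490} = \frac{1}{\left(1 + \frac{403}{3} - 44\right) - 755490} = \frac{1}{\frac{274}{3} - 755490} = \frac{1}{- \frac{2266196}{3}} = - \frac{3}{2266196}$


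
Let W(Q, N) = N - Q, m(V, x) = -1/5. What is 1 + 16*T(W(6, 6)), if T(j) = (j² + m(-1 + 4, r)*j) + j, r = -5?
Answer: 1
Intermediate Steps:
m(V, x) = -⅕ (m(V, x) = -1*⅕ = -⅕)
T(j) = j² + 4*j/5 (T(j) = (j² - j/5) + j = j² + 4*j/5)
1 + 16*T(W(6, 6)) = 1 + 16*((6 - 1*6)*(4 + 5*(6 - 1*6))/5) = 1 + 16*((6 - 6)*(4 + 5*(6 - 6))/5) = 1 + 16*((⅕)*0*(4 + 5*0)) = 1 + 16*((⅕)*0*(4 + 0)) = 1 + 16*((⅕)*0*4) = 1 + 16*0 = 1 + 0 = 1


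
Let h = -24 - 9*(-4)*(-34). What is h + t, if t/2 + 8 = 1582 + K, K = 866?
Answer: 3632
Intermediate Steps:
h = -1248 (h = -24 + 36*(-34) = -24 - 1224 = -1248)
t = 4880 (t = -16 + 2*(1582 + 866) = -16 + 2*2448 = -16 + 4896 = 4880)
h + t = -1248 + 4880 = 3632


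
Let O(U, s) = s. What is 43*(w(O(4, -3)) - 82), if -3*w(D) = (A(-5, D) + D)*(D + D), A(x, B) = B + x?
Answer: -4472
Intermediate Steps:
w(D) = -2*D*(-5 + 2*D)/3 (w(D) = -((D - 5) + D)*(D + D)/3 = -((-5 + D) + D)*2*D/3 = -(-5 + 2*D)*2*D/3 = -2*D*(-5 + 2*D)/3)
43*(w(O(4, -3)) - 82) = 43*((2/3)*(-3)*(5 - 2*(-3)) - 82) = 43*((2/3)*(-3)*(5 + 6) - 82) = 43*((2/3)*(-3)*11 - 82) = 43*(-22 - 82) = 43*(-104) = -4472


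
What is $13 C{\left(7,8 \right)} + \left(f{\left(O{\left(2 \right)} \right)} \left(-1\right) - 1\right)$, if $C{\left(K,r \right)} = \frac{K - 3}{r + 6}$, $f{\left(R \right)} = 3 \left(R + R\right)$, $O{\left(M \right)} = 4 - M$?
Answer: $- \frac{65}{7} \approx -9.2857$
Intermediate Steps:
$f{\left(R \right)} = 6 R$ ($f{\left(R \right)} = 3 \cdot 2 R = 6 R$)
$C{\left(K,r \right)} = \frac{-3 + K}{6 + r}$
$13 C{\left(7,8 \right)} + \left(f{\left(O{\left(2 \right)} \right)} \left(-1\right) - 1\right) = 13 \frac{-3 + 7}{6 + 8} + \left(6 \left(4 - 2\right) \left(-1\right) - 1\right) = 13 \cdot \frac{1}{14} \cdot 4 + \left(6 \left(4 - 2\right) \left(-1\right) - 1\right) = 13 \cdot \frac{1}{14} \cdot 4 + \left(6 \cdot 2 \left(-1\right) - 1\right) = 13 \cdot \frac{2}{7} + \left(12 \left(-1\right) - 1\right) = \frac{26}{7} - 13 = - \frac{65}{7}$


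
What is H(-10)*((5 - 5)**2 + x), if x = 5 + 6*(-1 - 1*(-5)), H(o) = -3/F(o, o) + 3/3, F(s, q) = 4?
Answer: 29/4 ≈ 7.2500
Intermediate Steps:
H(o) = 1/4 (H(o) = -3/4 + 3/3 = -3*1/4 + 3*(1/3) = -3/4 + 1 = 1/4)
x = 29 (x = 5 + 6*(-1 + 5) = 5 + 6*4 = 5 + 24 = 29)
H(-10)*((5 - 5)**2 + x) = ((5 - 5)**2 + 29)/4 = (0**2 + 29)/4 = (0 + 29)/4 = (1/4)*29 = 29/4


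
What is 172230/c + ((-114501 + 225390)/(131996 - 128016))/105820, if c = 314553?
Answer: 653800786447/1193497962800 ≈ 0.54780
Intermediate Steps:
172230/c + ((-114501 + 225390)/(131996 - 128016))/105820 = 172230/314553 + ((-114501 + 225390)/(131996 - 128016))/105820 = 172230*(1/314553) + (110889/3980)*(1/105820) = 57410/104851 + (110889*(1/3980))*(1/105820) = 57410/104851 + (110889/3980)*(1/105820) = 57410/104851 + 2997/11382800 = 653800786447/1193497962800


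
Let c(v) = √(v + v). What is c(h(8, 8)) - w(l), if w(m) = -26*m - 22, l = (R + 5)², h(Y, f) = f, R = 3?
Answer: 1690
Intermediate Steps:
c(v) = √2*√v (c(v) = √(2*v) = √2*√v)
l = 64 (l = (3 + 5)² = 8² = 64)
w(m) = -22 - 26*m
c(h(8, 8)) - w(l) = √2*√8 - (-22 - 26*64) = √2*(2*√2) - (-22 - 1664) = 4 - 1*(-1686) = 4 + 1686 = 1690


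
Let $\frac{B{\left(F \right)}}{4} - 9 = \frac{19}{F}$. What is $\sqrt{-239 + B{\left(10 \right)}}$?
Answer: $\frac{i \sqrt{4885}}{5} \approx 13.979 i$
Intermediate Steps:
$B{\left(F \right)} = 36 + \frac{76}{F}$ ($B{\left(F \right)} = 36 + 4 \frac{19}{F} = 36 + \frac{76}{F}$)
$\sqrt{-239 + B{\left(10 \right)}} = \sqrt{-239 + \left(36 + \frac{76}{10}\right)} = \sqrt{-239 + \left(36 + 76 \cdot \frac{1}{10}\right)} = \sqrt{-239 + \left(36 + \frac{38}{5}\right)} = \sqrt{-239 + \frac{218}{5}} = \sqrt{- \frac{977}{5}} = \frac{i \sqrt{4885}}{5}$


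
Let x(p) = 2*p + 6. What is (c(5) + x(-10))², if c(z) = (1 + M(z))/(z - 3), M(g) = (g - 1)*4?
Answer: 121/4 ≈ 30.250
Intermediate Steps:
M(g) = -4 + 4*g (M(g) = (-1 + g)*4 = -4 + 4*g)
c(z) = (-3 + 4*z)/(-3 + z) (c(z) = (1 + (-4 + 4*z))/(z - 3) = (-3 + 4*z)/(-3 + z))
x(p) = 6 + 2*p
(c(5) + x(-10))² = ((-3 + 4*5)/(-3 + 5) + (6 + 2*(-10)))² = ((-3 + 20)/2 + (6 - 20))² = ((½)*17 - 14)² = (17/2 - 14)² = (-11/2)² = 121/4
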